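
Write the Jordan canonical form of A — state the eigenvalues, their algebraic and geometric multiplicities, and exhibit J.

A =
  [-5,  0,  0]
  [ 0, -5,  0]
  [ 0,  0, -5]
J_1(-5) ⊕ J_1(-5) ⊕ J_1(-5)

The characteristic polynomial is
  det(x·I − A) = x^3 + 15*x^2 + 75*x + 125 = (x + 5)^3

Eigenvalues and multiplicities (the geometric multiplicity of λ is n − rank(A − λI), which equals the number of Jordan blocks for λ):
  λ = -5: algebraic multiplicity = 3, geometric multiplicity = 3

Determining the block sizes for each eigenvalue:
  λ = -5: gm = am = 3, so every block has size 1 → block sizes [1, 1, 1]

Assembling the blocks gives a Jordan form
J =
  [-5,  0,  0]
  [ 0, -5,  0]
  [ 0,  0, -5]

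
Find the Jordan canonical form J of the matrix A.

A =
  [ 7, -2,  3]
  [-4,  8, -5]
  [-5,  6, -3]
J_3(4)

The characteristic polynomial is
  det(x·I − A) = x^3 - 12*x^2 + 48*x - 64 = (x - 4)^3

Eigenvalues and multiplicities (the geometric multiplicity of λ is n − rank(A − λI), which equals the number of Jordan blocks for λ):
  λ = 4: algebraic multiplicity = 3, geometric multiplicity = 1

Determining the block sizes for each eigenvalue:
  λ = 4: one block (gm = 1), so the single block has size am = 3 → block sizes [3]

Assembling the blocks gives a Jordan form
J =
  [4, 1, 0]
  [0, 4, 1]
  [0, 0, 4]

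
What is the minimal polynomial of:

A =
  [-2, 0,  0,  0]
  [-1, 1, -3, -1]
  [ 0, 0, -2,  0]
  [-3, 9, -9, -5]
x^2 + 4*x + 4

The characteristic polynomial is χ_A(x) = (x + 2)^4, so the eigenvalues are known. The minimal polynomial is
  m_A(x) = Π_λ (x − λ)^{k_λ}
where k_λ is the size of the *largest* Jordan block for λ (equivalently, the smallest k with (A − λI)^k v = 0 for every generalised eigenvector v of λ).

  λ = -2: largest Jordan block has size 2, contributing (x + 2)^2

So m_A(x) = (x + 2)^2 = x^2 + 4*x + 4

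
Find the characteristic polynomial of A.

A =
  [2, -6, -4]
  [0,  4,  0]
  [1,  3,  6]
x^3 - 12*x^2 + 48*x - 64

Expanding det(x·I − A) (e.g. by cofactor expansion or by noting that A is similar to its Jordan form J, which has the same characteristic polynomial as A) gives
  χ_A(x) = x^3 - 12*x^2 + 48*x - 64
which factors as (x - 4)^3. The eigenvalues (with algebraic multiplicities) are λ = 4 with multiplicity 3.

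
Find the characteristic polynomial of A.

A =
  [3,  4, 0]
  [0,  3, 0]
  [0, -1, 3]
x^3 - 9*x^2 + 27*x - 27

Expanding det(x·I − A) (e.g. by cofactor expansion or by noting that A is similar to its Jordan form J, which has the same characteristic polynomial as A) gives
  χ_A(x) = x^3 - 9*x^2 + 27*x - 27
which factors as (x - 3)^3. The eigenvalues (with algebraic multiplicities) are λ = 3 with multiplicity 3.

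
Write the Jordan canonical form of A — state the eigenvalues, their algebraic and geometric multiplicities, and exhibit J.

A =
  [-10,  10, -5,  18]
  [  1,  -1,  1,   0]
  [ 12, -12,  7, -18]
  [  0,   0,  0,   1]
J_1(-5) ⊕ J_1(0) ⊕ J_1(1) ⊕ J_1(1)

The characteristic polynomial is
  det(x·I − A) = x^4 + 3*x^3 - 9*x^2 + 5*x = x*(x - 1)^2*(x + 5)

Eigenvalues and multiplicities (the geometric multiplicity of λ is n − rank(A − λI), which equals the number of Jordan blocks for λ):
  λ = -5: algebraic multiplicity = 1, geometric multiplicity = 1
  λ = 0: algebraic multiplicity = 1, geometric multiplicity = 1
  λ = 1: algebraic multiplicity = 2, geometric multiplicity = 2

Determining the block sizes for each eigenvalue:
  λ = -5: one block (gm = 1), so the single block has size am = 1 → block sizes [1]
  λ = 0: one block (gm = 1), so the single block has size am = 1 → block sizes [1]
  λ = 1: gm = am = 2, so every block has size 1 → block sizes [1, 1]

Assembling the blocks gives a Jordan form
J =
  [-5, 0, 0, 0]
  [ 0, 0, 0, 0]
  [ 0, 0, 1, 0]
  [ 0, 0, 0, 1]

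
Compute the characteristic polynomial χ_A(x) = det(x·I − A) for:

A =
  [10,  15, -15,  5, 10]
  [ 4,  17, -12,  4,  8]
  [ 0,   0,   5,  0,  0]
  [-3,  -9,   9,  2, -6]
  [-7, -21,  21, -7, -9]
x^5 - 25*x^4 + 250*x^3 - 1250*x^2 + 3125*x - 3125

Expanding det(x·I − A) (e.g. by cofactor expansion or by noting that A is similar to its Jordan form J, which has the same characteristic polynomial as A) gives
  χ_A(x) = x^5 - 25*x^4 + 250*x^3 - 1250*x^2 + 3125*x - 3125
which factors as (x - 5)^5. The eigenvalues (with algebraic multiplicities) are λ = 5 with multiplicity 5.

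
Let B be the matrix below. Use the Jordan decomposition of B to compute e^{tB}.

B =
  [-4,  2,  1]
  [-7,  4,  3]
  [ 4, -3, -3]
e^{tB} =
  [-t^2*exp(-t)/2 - 3*t*exp(-t) + exp(-t), t^2*exp(-t)/2 + 2*t*exp(-t), t^2*exp(-t)/2 + t*exp(-t)]
  [-t^2*exp(-t) - 7*t*exp(-t), t^2*exp(-t) + 5*t*exp(-t) + exp(-t), t^2*exp(-t) + 3*t*exp(-t)]
  [t^2*exp(-t)/2 + 4*t*exp(-t), -t^2*exp(-t)/2 - 3*t*exp(-t), -t^2*exp(-t)/2 - 2*t*exp(-t) + exp(-t)]

Strategy: write B = P · J · P⁻¹ where J is a Jordan canonical form, so e^{tB} = P · e^{tJ} · P⁻¹, and e^{tJ} can be computed block-by-block.

B has Jordan form
J =
  [-1,  1,  0]
  [ 0, -1,  1]
  [ 0,  0, -1]
(up to reordering of blocks).

Per-block formulas:
  For a 3×3 Jordan block J_3(-1): exp(t · J_3(-1)) = e^(-1t)·(I + t·N + (t^2/2)·N^2), where N is the 3×3 nilpotent shift.

After assembling e^{tJ} and conjugating by P, we get:

e^{tB} =
  [-t^2*exp(-t)/2 - 3*t*exp(-t) + exp(-t), t^2*exp(-t)/2 + 2*t*exp(-t), t^2*exp(-t)/2 + t*exp(-t)]
  [-t^2*exp(-t) - 7*t*exp(-t), t^2*exp(-t) + 5*t*exp(-t) + exp(-t), t^2*exp(-t) + 3*t*exp(-t)]
  [t^2*exp(-t)/2 + 4*t*exp(-t), -t^2*exp(-t)/2 - 3*t*exp(-t), -t^2*exp(-t)/2 - 2*t*exp(-t) + exp(-t)]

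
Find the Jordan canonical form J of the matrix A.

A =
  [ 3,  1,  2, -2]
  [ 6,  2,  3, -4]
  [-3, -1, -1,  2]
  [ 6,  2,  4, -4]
J_3(0) ⊕ J_1(0)

The characteristic polynomial is
  det(x·I − A) = x^4

Eigenvalues and multiplicities (the geometric multiplicity of λ is n − rank(A − λI), which equals the number of Jordan blocks for λ):
  λ = 0: algebraic multiplicity = 4, geometric multiplicity = 2

Determining the block sizes for each eigenvalue:
  λ = 0: with am = 4 and gm = 2, the partition is not yet determined (e.g. several partitions of 4 into 2 parts exist). Let N = A − (0)·I. Computing rank(N^1) = 2, rank(N^2) = 1, rank(N^3) = 0; the number of blocks of size ≥ j is rank(N^{j−1}) − rank(N^j), giving [2, 1, 1]. So we have 1 block(s) of size 3, 1 block(s) of size 1 → block sizes [3, 1]

Assembling the blocks gives a Jordan form
J =
  [0, 1, 0, 0]
  [0, 0, 1, 0]
  [0, 0, 0, 0]
  [0, 0, 0, 0]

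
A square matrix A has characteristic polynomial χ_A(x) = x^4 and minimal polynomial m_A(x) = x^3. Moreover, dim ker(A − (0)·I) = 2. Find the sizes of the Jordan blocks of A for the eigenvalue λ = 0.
Block sizes for λ = 0: [3, 1]

Step 1 — from the characteristic polynomial, algebraic multiplicity of λ = 0 is 4. From dim ker(A − (0)·I) = 2, there are exactly 2 Jordan blocks for λ = 0.
Step 2 — from the minimal polynomial, the factor (x − 0)^3 tells us the largest block for λ = 0 has size 3.
Step 3 — with total size 4, 2 blocks, and largest block 3, the block sizes (in nonincreasing order) are [3, 1].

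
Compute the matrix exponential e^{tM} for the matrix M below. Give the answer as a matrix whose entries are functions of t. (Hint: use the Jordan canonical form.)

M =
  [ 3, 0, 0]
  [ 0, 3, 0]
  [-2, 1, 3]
e^{tM} =
  [exp(3*t), 0, 0]
  [0, exp(3*t), 0]
  [-2*t*exp(3*t), t*exp(3*t), exp(3*t)]

Strategy: write M = P · J · P⁻¹ where J is a Jordan canonical form, so e^{tM} = P · e^{tJ} · P⁻¹, and e^{tJ} can be computed block-by-block.

M has Jordan form
J =
  [3, 1, 0]
  [0, 3, 0]
  [0, 0, 3]
(up to reordering of blocks).

Per-block formulas:
  For a 1×1 block at λ = 3: exp(t · [3]) = [e^(3t)].
  For a 2×2 Jordan block J_2(3): exp(t · J_2(3)) = e^(3t)·(I + t·N), where N is the 2×2 nilpotent shift.

After assembling e^{tJ} and conjugating by P, we get:

e^{tM} =
  [exp(3*t), 0, 0]
  [0, exp(3*t), 0]
  [-2*t*exp(3*t), t*exp(3*t), exp(3*t)]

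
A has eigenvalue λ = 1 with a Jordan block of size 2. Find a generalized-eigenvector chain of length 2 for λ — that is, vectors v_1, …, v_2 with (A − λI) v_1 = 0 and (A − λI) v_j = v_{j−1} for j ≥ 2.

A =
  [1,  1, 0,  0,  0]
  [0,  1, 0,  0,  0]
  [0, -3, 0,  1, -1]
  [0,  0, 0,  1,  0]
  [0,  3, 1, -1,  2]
A Jordan chain for λ = 1 of length 2:
v_1 = (1, 0, -3, 0, 3)ᵀ
v_2 = (0, 1, 0, 0, 0)ᵀ

Let N = A − (1)·I. We want v_2 with N^2 v_2 = 0 but N^1 v_2 ≠ 0; then v_{j-1} := N · v_j for j = 2, …, 2.

Pick v_2 = (0, 1, 0, 0, 0)ᵀ.
Then v_1 = N · v_2 = (1, 0, -3, 0, 3)ᵀ.

Sanity check: (A − (1)·I) v_1 = (0, 0, 0, 0, 0)ᵀ = 0. ✓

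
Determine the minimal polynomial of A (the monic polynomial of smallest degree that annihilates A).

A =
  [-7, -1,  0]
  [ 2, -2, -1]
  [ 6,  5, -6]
x^3 + 15*x^2 + 75*x + 125

The characteristic polynomial is χ_A(x) = (x + 5)^3, so the eigenvalues are known. The minimal polynomial is
  m_A(x) = Π_λ (x − λ)^{k_λ}
where k_λ is the size of the *largest* Jordan block for λ (equivalently, the smallest k with (A − λI)^k v = 0 for every generalised eigenvector v of λ).

  λ = -5: largest Jordan block has size 3, contributing (x + 5)^3

So m_A(x) = (x + 5)^3 = x^3 + 15*x^2 + 75*x + 125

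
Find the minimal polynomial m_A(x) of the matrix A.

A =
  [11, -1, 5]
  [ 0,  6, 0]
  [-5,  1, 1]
x^2 - 12*x + 36

The characteristic polynomial is χ_A(x) = (x - 6)^3, so the eigenvalues are known. The minimal polynomial is
  m_A(x) = Π_λ (x − λ)^{k_λ}
where k_λ is the size of the *largest* Jordan block for λ (equivalently, the smallest k with (A − λI)^k v = 0 for every generalised eigenvector v of λ).

  λ = 6: largest Jordan block has size 2, contributing (x − 6)^2

So m_A(x) = (x - 6)^2 = x^2 - 12*x + 36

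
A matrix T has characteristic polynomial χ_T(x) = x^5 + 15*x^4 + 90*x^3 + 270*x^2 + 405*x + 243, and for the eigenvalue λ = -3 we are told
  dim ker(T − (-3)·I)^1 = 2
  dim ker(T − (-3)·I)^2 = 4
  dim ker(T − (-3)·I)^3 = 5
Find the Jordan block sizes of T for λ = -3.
Block sizes for λ = -3: [3, 2]

From the dimensions of kernels of powers, the number of Jordan blocks of size at least j is d_j − d_{j−1} where d_j = dim ker(N^j) (with d_0 = 0). Computing the differences gives [2, 2, 1].
The number of blocks of size exactly k is (#blocks of size ≥ k) − (#blocks of size ≥ k + 1), so the partition is: 1 block(s) of size 2, 1 block(s) of size 3.
In nonincreasing order the block sizes are [3, 2].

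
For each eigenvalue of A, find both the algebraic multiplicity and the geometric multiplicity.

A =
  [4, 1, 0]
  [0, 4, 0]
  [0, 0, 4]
λ = 4: alg = 3, geom = 2

Step 1 — factor the characteristic polynomial to read off the algebraic multiplicities:
  χ_A(x) = (x - 4)^3

Step 2 — compute geometric multiplicities via the rank-nullity identity g(λ) = n − rank(A − λI):
  rank(A − (4)·I) = 1, so dim ker(A − (4)·I) = n − 1 = 2

Summary:
  λ = 4: algebraic multiplicity = 3, geometric multiplicity = 2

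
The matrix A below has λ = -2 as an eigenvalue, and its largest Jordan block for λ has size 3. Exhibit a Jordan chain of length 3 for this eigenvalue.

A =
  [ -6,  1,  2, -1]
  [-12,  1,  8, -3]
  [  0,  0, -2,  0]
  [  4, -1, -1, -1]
A Jordan chain for λ = -2 of length 3:
v_1 = (1, 3, 0, -1)ᵀ
v_2 = (2, 8, 0, -1)ᵀ
v_3 = (0, 0, 1, 0)ᵀ

Let N = A − (-2)·I. We want v_3 with N^3 v_3 = 0 but N^2 v_3 ≠ 0; then v_{j-1} := N · v_j for j = 3, …, 2.

Pick v_3 = (0, 0, 1, 0)ᵀ.
Then v_2 = N · v_3 = (2, 8, 0, -1)ᵀ.
Then v_1 = N · v_2 = (1, 3, 0, -1)ᵀ.

Sanity check: (A − (-2)·I) v_1 = (0, 0, 0, 0)ᵀ = 0. ✓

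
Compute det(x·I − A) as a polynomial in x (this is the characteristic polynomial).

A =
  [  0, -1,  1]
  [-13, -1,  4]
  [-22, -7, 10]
x^3 - 9*x^2 + 27*x - 27

Expanding det(x·I − A) (e.g. by cofactor expansion or by noting that A is similar to its Jordan form J, which has the same characteristic polynomial as A) gives
  χ_A(x) = x^3 - 9*x^2 + 27*x - 27
which factors as (x - 3)^3. The eigenvalues (with algebraic multiplicities) are λ = 3 with multiplicity 3.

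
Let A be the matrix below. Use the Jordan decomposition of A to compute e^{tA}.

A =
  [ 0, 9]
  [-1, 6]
e^{tA} =
  [-3*t*exp(3*t) + exp(3*t), 9*t*exp(3*t)]
  [-t*exp(3*t), 3*t*exp(3*t) + exp(3*t)]

Strategy: write A = P · J · P⁻¹ where J is a Jordan canonical form, so e^{tA} = P · e^{tJ} · P⁻¹, and e^{tJ} can be computed block-by-block.

A has Jordan form
J =
  [3, 1]
  [0, 3]
(up to reordering of blocks).

Per-block formulas:
  For a 2×2 Jordan block J_2(3): exp(t · J_2(3)) = e^(3t)·(I + t·N), where N is the 2×2 nilpotent shift.

After assembling e^{tJ} and conjugating by P, we get:

e^{tA} =
  [-3*t*exp(3*t) + exp(3*t), 9*t*exp(3*t)]
  [-t*exp(3*t), 3*t*exp(3*t) + exp(3*t)]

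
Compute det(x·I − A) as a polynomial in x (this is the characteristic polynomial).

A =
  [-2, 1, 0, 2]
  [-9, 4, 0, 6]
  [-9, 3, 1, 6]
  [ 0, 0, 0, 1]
x^4 - 4*x^3 + 6*x^2 - 4*x + 1

Expanding det(x·I − A) (e.g. by cofactor expansion or by noting that A is similar to its Jordan form J, which has the same characteristic polynomial as A) gives
  χ_A(x) = x^4 - 4*x^3 + 6*x^2 - 4*x + 1
which factors as (x - 1)^4. The eigenvalues (with algebraic multiplicities) are λ = 1 with multiplicity 4.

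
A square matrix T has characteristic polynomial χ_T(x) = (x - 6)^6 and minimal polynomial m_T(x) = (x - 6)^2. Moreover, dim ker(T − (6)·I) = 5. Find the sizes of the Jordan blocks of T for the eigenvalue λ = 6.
Block sizes for λ = 6: [2, 1, 1, 1, 1]

Step 1 — from the characteristic polynomial, algebraic multiplicity of λ = 6 is 6. From dim ker(T − (6)·I) = 5, there are exactly 5 Jordan blocks for λ = 6.
Step 2 — from the minimal polynomial, the factor (x − 6)^2 tells us the largest block for λ = 6 has size 2.
Step 3 — with total size 6, 5 blocks, and largest block 2, the block sizes (in nonincreasing order) are [2, 1, 1, 1, 1].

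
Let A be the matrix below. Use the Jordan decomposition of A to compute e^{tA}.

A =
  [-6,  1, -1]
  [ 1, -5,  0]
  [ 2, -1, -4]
e^{tA} =
  [-t*exp(-5*t) + exp(-5*t), t*exp(-5*t), -t*exp(-5*t)]
  [-t^2*exp(-5*t)/2 + t*exp(-5*t), t^2*exp(-5*t)/2 + exp(-5*t), -t^2*exp(-5*t)/2]
  [-t^2*exp(-5*t)/2 + 2*t*exp(-5*t), t^2*exp(-5*t)/2 - t*exp(-5*t), -t^2*exp(-5*t)/2 + t*exp(-5*t) + exp(-5*t)]

Strategy: write A = P · J · P⁻¹ where J is a Jordan canonical form, so e^{tA} = P · e^{tJ} · P⁻¹, and e^{tJ} can be computed block-by-block.

A has Jordan form
J =
  [-5,  1,  0]
  [ 0, -5,  1]
  [ 0,  0, -5]
(up to reordering of blocks).

Per-block formulas:
  For a 3×3 Jordan block J_3(-5): exp(t · J_3(-5)) = e^(-5t)·(I + t·N + (t^2/2)·N^2), where N is the 3×3 nilpotent shift.

After assembling e^{tJ} and conjugating by P, we get:

e^{tA} =
  [-t*exp(-5*t) + exp(-5*t), t*exp(-5*t), -t*exp(-5*t)]
  [-t^2*exp(-5*t)/2 + t*exp(-5*t), t^2*exp(-5*t)/2 + exp(-5*t), -t^2*exp(-5*t)/2]
  [-t^2*exp(-5*t)/2 + 2*t*exp(-5*t), t^2*exp(-5*t)/2 - t*exp(-5*t), -t^2*exp(-5*t)/2 + t*exp(-5*t) + exp(-5*t)]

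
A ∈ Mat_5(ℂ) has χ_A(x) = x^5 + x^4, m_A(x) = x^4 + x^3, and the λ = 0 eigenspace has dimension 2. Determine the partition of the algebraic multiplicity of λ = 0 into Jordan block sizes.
Block sizes for λ = 0: [3, 1]

Step 1 — from the characteristic polynomial, algebraic multiplicity of λ = 0 is 4. From dim ker(A − (0)·I) = 2, there are exactly 2 Jordan blocks for λ = 0.
Step 2 — from the minimal polynomial, the factor (x − 0)^3 tells us the largest block for λ = 0 has size 3.
Step 3 — with total size 4, 2 blocks, and largest block 3, the block sizes (in nonincreasing order) are [3, 1].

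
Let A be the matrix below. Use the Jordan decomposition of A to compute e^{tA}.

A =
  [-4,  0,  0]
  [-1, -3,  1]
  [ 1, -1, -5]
e^{tA} =
  [exp(-4*t), 0, 0]
  [-t*exp(-4*t), t*exp(-4*t) + exp(-4*t), t*exp(-4*t)]
  [t*exp(-4*t), -t*exp(-4*t), -t*exp(-4*t) + exp(-4*t)]

Strategy: write A = P · J · P⁻¹ where J is a Jordan canonical form, so e^{tA} = P · e^{tJ} · P⁻¹, and e^{tJ} can be computed block-by-block.

A has Jordan form
J =
  [-4,  1,  0]
  [ 0, -4,  0]
  [ 0,  0, -4]
(up to reordering of blocks).

Per-block formulas:
  For a 2×2 Jordan block J_2(-4): exp(t · J_2(-4)) = e^(-4t)·(I + t·N), where N is the 2×2 nilpotent shift.
  For a 1×1 block at λ = -4: exp(t · [-4]) = [e^(-4t)].

After assembling e^{tJ} and conjugating by P, we get:

e^{tA} =
  [exp(-4*t), 0, 0]
  [-t*exp(-4*t), t*exp(-4*t) + exp(-4*t), t*exp(-4*t)]
  [t*exp(-4*t), -t*exp(-4*t), -t*exp(-4*t) + exp(-4*t)]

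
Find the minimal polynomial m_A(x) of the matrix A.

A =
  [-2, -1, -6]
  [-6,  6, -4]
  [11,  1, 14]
x^3 - 18*x^2 + 108*x - 216

The characteristic polynomial is χ_A(x) = (x - 6)^3, so the eigenvalues are known. The minimal polynomial is
  m_A(x) = Π_λ (x − λ)^{k_λ}
where k_λ is the size of the *largest* Jordan block for λ (equivalently, the smallest k with (A − λI)^k v = 0 for every generalised eigenvector v of λ).

  λ = 6: largest Jordan block has size 3, contributing (x − 6)^3

So m_A(x) = (x - 6)^3 = x^3 - 18*x^2 + 108*x - 216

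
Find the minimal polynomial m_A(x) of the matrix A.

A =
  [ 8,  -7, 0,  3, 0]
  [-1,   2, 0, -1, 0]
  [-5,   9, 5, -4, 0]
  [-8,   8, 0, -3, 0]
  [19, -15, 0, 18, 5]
x^4 - 12*x^3 + 46*x^2 - 60*x + 25

The characteristic polynomial is χ_A(x) = (x - 5)^3*(x - 1)^2, so the eigenvalues are known. The minimal polynomial is
  m_A(x) = Π_λ (x − λ)^{k_λ}
where k_λ is the size of the *largest* Jordan block for λ (equivalently, the smallest k with (A − λI)^k v = 0 for every generalised eigenvector v of λ).

  λ = 1: largest Jordan block has size 2, contributing (x − 1)^2
  λ = 5: largest Jordan block has size 2, contributing (x − 5)^2

So m_A(x) = (x - 5)^2*(x - 1)^2 = x^4 - 12*x^3 + 46*x^2 - 60*x + 25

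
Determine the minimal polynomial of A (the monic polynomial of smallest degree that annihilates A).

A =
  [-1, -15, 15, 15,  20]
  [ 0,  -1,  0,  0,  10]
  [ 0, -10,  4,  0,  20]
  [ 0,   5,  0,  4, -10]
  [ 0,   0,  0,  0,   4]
x^2 - 3*x - 4

The characteristic polynomial is χ_A(x) = (x - 4)^3*(x + 1)^2, so the eigenvalues are known. The minimal polynomial is
  m_A(x) = Π_λ (x − λ)^{k_λ}
where k_λ is the size of the *largest* Jordan block for λ (equivalently, the smallest k with (A − λI)^k v = 0 for every generalised eigenvector v of λ).

  λ = -1: largest Jordan block has size 1, contributing (x + 1)
  λ = 4: largest Jordan block has size 1, contributing (x − 4)

So m_A(x) = (x - 4)*(x + 1) = x^2 - 3*x - 4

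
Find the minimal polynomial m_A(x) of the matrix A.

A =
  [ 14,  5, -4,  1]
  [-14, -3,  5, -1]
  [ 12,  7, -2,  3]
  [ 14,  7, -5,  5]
x^4 - 14*x^3 + 72*x^2 - 160*x + 128

The characteristic polynomial is χ_A(x) = (x - 4)^3*(x - 2), so the eigenvalues are known. The minimal polynomial is
  m_A(x) = Π_λ (x − λ)^{k_λ}
where k_λ is the size of the *largest* Jordan block for λ (equivalently, the smallest k with (A − λI)^k v = 0 for every generalised eigenvector v of λ).

  λ = 2: largest Jordan block has size 1, contributing (x − 2)
  λ = 4: largest Jordan block has size 3, contributing (x − 4)^3

So m_A(x) = (x - 4)^3*(x - 2) = x^4 - 14*x^3 + 72*x^2 - 160*x + 128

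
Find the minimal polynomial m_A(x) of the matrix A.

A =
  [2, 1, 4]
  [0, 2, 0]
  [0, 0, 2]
x^2 - 4*x + 4

The characteristic polynomial is χ_A(x) = (x - 2)^3, so the eigenvalues are known. The minimal polynomial is
  m_A(x) = Π_λ (x − λ)^{k_λ}
where k_λ is the size of the *largest* Jordan block for λ (equivalently, the smallest k with (A − λI)^k v = 0 for every generalised eigenvector v of λ).

  λ = 2: largest Jordan block has size 2, contributing (x − 2)^2

So m_A(x) = (x - 2)^2 = x^2 - 4*x + 4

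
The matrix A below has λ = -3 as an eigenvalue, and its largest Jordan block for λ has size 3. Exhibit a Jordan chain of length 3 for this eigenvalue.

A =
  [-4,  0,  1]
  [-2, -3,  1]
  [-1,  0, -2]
A Jordan chain for λ = -3 of length 3:
v_1 = (0, 1, 0)ᵀ
v_2 = (-1, -2, -1)ᵀ
v_3 = (1, 0, 0)ᵀ

Let N = A − (-3)·I. We want v_3 with N^3 v_3 = 0 but N^2 v_3 ≠ 0; then v_{j-1} := N · v_j for j = 3, …, 2.

Pick v_3 = (1, 0, 0)ᵀ.
Then v_2 = N · v_3 = (-1, -2, -1)ᵀ.
Then v_1 = N · v_2 = (0, 1, 0)ᵀ.

Sanity check: (A − (-3)·I) v_1 = (0, 0, 0)ᵀ = 0. ✓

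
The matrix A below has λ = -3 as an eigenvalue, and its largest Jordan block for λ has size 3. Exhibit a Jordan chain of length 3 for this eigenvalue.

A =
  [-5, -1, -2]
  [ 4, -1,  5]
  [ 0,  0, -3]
A Jordan chain for λ = -3 of length 3:
v_1 = (-1, 2, 0)ᵀ
v_2 = (-2, 5, 0)ᵀ
v_3 = (0, 0, 1)ᵀ

Let N = A − (-3)·I. We want v_3 with N^3 v_3 = 0 but N^2 v_3 ≠ 0; then v_{j-1} := N · v_j for j = 3, …, 2.

Pick v_3 = (0, 0, 1)ᵀ.
Then v_2 = N · v_3 = (-2, 5, 0)ᵀ.
Then v_1 = N · v_2 = (-1, 2, 0)ᵀ.

Sanity check: (A − (-3)·I) v_1 = (0, 0, 0)ᵀ = 0. ✓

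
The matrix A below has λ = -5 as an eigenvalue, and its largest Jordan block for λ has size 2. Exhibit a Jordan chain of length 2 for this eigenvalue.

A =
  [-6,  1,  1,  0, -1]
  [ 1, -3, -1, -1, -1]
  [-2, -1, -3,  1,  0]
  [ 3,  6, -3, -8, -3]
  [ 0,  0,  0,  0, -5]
A Jordan chain for λ = -5 of length 2:
v_1 = (-1, 1, -2, 3, 0)ᵀ
v_2 = (1, 0, 0, 0, 0)ᵀ

Let N = A − (-5)·I. We want v_2 with N^2 v_2 = 0 but N^1 v_2 ≠ 0; then v_{j-1} := N · v_j for j = 2, …, 2.

Pick v_2 = (1, 0, 0, 0, 0)ᵀ.
Then v_1 = N · v_2 = (-1, 1, -2, 3, 0)ᵀ.

Sanity check: (A − (-5)·I) v_1 = (0, 0, 0, 0, 0)ᵀ = 0. ✓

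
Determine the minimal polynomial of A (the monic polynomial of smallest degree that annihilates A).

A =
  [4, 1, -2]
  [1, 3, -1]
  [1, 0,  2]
x^3 - 9*x^2 + 27*x - 27

The characteristic polynomial is χ_A(x) = (x - 3)^3, so the eigenvalues are known. The minimal polynomial is
  m_A(x) = Π_λ (x − λ)^{k_λ}
where k_λ is the size of the *largest* Jordan block for λ (equivalently, the smallest k with (A − λI)^k v = 0 for every generalised eigenvector v of λ).

  λ = 3: largest Jordan block has size 3, contributing (x − 3)^3

So m_A(x) = (x - 3)^3 = x^3 - 9*x^2 + 27*x - 27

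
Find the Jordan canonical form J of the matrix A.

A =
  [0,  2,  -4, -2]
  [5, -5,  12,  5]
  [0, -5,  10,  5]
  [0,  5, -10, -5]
J_3(0) ⊕ J_1(0)

The characteristic polynomial is
  det(x·I − A) = x^4

Eigenvalues and multiplicities (the geometric multiplicity of λ is n − rank(A − λI), which equals the number of Jordan blocks for λ):
  λ = 0: algebraic multiplicity = 4, geometric multiplicity = 2

Determining the block sizes for each eigenvalue:
  λ = 0: with am = 4 and gm = 2, the partition is not yet determined (e.g. several partitions of 4 into 2 parts exist). Let N = A − (0)·I. Computing rank(N^1) = 2, rank(N^2) = 1, rank(N^3) = 0; the number of blocks of size ≥ j is rank(N^{j−1}) − rank(N^j), giving [2, 1, 1]. So we have 1 block(s) of size 3, 1 block(s) of size 1 → block sizes [3, 1]

Assembling the blocks gives a Jordan form
J =
  [0, 1, 0, 0]
  [0, 0, 1, 0]
  [0, 0, 0, 0]
  [0, 0, 0, 0]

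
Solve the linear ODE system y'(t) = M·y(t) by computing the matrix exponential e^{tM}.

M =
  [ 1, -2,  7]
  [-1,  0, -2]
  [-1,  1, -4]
e^{tM} =
  [-t^2*exp(-t)/2 + 2*t*exp(-t) + exp(-t), t^2*exp(-t)/2 - 2*t*exp(-t), -3*t^2*exp(-t)/2 + 7*t*exp(-t)]
  [-t^2*exp(-t)/2 - t*exp(-t), t^2*exp(-t)/2 + t*exp(-t) + exp(-t), -3*t^2*exp(-t)/2 - 2*t*exp(-t)]
  [-t*exp(-t), t*exp(-t), -3*t*exp(-t) + exp(-t)]

Strategy: write M = P · J · P⁻¹ where J is a Jordan canonical form, so e^{tM} = P · e^{tJ} · P⁻¹, and e^{tJ} can be computed block-by-block.

M has Jordan form
J =
  [-1,  1,  0]
  [ 0, -1,  1]
  [ 0,  0, -1]
(up to reordering of blocks).

Per-block formulas:
  For a 3×3 Jordan block J_3(-1): exp(t · J_3(-1)) = e^(-1t)·(I + t·N + (t^2/2)·N^2), where N is the 3×3 nilpotent shift.

After assembling e^{tJ} and conjugating by P, we get:

e^{tM} =
  [-t^2*exp(-t)/2 + 2*t*exp(-t) + exp(-t), t^2*exp(-t)/2 - 2*t*exp(-t), -3*t^2*exp(-t)/2 + 7*t*exp(-t)]
  [-t^2*exp(-t)/2 - t*exp(-t), t^2*exp(-t)/2 + t*exp(-t) + exp(-t), -3*t^2*exp(-t)/2 - 2*t*exp(-t)]
  [-t*exp(-t), t*exp(-t), -3*t*exp(-t) + exp(-t)]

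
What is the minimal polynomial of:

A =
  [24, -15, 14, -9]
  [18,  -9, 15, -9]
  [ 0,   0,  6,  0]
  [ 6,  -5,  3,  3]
x^2 - 12*x + 36

The characteristic polynomial is χ_A(x) = (x - 6)^4, so the eigenvalues are known. The minimal polynomial is
  m_A(x) = Π_λ (x − λ)^{k_λ}
where k_λ is the size of the *largest* Jordan block for λ (equivalently, the smallest k with (A − λI)^k v = 0 for every generalised eigenvector v of λ).

  λ = 6: largest Jordan block has size 2, contributing (x − 6)^2

So m_A(x) = (x - 6)^2 = x^2 - 12*x + 36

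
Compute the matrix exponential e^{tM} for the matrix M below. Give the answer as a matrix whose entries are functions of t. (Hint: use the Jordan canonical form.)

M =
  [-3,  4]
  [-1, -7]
e^{tM} =
  [2*t*exp(-5*t) + exp(-5*t), 4*t*exp(-5*t)]
  [-t*exp(-5*t), -2*t*exp(-5*t) + exp(-5*t)]

Strategy: write M = P · J · P⁻¹ where J is a Jordan canonical form, so e^{tM} = P · e^{tJ} · P⁻¹, and e^{tJ} can be computed block-by-block.

M has Jordan form
J =
  [-5,  1]
  [ 0, -5]
(up to reordering of blocks).

Per-block formulas:
  For a 2×2 Jordan block J_2(-5): exp(t · J_2(-5)) = e^(-5t)·(I + t·N), where N is the 2×2 nilpotent shift.

After assembling e^{tJ} and conjugating by P, we get:

e^{tM} =
  [2*t*exp(-5*t) + exp(-5*t), 4*t*exp(-5*t)]
  [-t*exp(-5*t), -2*t*exp(-5*t) + exp(-5*t)]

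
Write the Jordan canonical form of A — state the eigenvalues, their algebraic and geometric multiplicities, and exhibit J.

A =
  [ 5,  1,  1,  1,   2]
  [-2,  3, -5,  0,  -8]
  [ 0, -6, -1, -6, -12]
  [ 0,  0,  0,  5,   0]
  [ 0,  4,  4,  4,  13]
J_3(5) ⊕ J_1(5) ⊕ J_1(5)

The characteristic polynomial is
  det(x·I − A) = x^5 - 25*x^4 + 250*x^3 - 1250*x^2 + 3125*x - 3125 = (x - 5)^5

Eigenvalues and multiplicities (the geometric multiplicity of λ is n − rank(A − λI), which equals the number of Jordan blocks for λ):
  λ = 5: algebraic multiplicity = 5, geometric multiplicity = 3

Determining the block sizes for each eigenvalue:
  λ = 5: with am = 5 and gm = 3, the partition is not yet determined (e.g. several partitions of 5 into 3 parts exist). Let N = A − (5)·I. Computing rank(N^1) = 2, rank(N^2) = 1, rank(N^3) = 0; the number of blocks of size ≥ j is rank(N^{j−1}) − rank(N^j), giving [3, 1, 1]. So we have 1 block(s) of size 3, 2 block(s) of size 1 → block sizes [3, 1, 1]

Assembling the blocks gives a Jordan form
J =
  [5, 1, 0, 0, 0]
  [0, 5, 1, 0, 0]
  [0, 0, 5, 0, 0]
  [0, 0, 0, 5, 0]
  [0, 0, 0, 0, 5]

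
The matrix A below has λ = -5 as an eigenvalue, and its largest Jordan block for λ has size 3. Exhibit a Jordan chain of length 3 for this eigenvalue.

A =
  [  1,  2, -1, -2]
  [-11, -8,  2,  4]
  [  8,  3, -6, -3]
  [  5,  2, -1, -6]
A Jordan chain for λ = -5 of length 3:
v_1 = (-1, 1, -2, -1)ᵀ
v_2 = (2, -3, 3, 2)ᵀ
v_3 = (0, 1, 0, 0)ᵀ

Let N = A − (-5)·I. We want v_3 with N^3 v_3 = 0 but N^2 v_3 ≠ 0; then v_{j-1} := N · v_j for j = 3, …, 2.

Pick v_3 = (0, 1, 0, 0)ᵀ.
Then v_2 = N · v_3 = (2, -3, 3, 2)ᵀ.
Then v_1 = N · v_2 = (-1, 1, -2, -1)ᵀ.

Sanity check: (A − (-5)·I) v_1 = (0, 0, 0, 0)ᵀ = 0. ✓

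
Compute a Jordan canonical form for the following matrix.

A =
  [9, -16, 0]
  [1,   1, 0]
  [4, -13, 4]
J_1(4) ⊕ J_2(5)

The characteristic polynomial is
  det(x·I − A) = x^3 - 14*x^2 + 65*x - 100 = (x - 5)^2*(x - 4)

Eigenvalues and multiplicities (the geometric multiplicity of λ is n − rank(A − λI), which equals the number of Jordan blocks for λ):
  λ = 4: algebraic multiplicity = 1, geometric multiplicity = 1
  λ = 5: algebraic multiplicity = 2, geometric multiplicity = 1

Determining the block sizes for each eigenvalue:
  λ = 4: one block (gm = 1), so the single block has size am = 1 → block sizes [1]
  λ = 5: one block (gm = 1), so the single block has size am = 2 → block sizes [2]

Assembling the blocks gives a Jordan form
J =
  [4, 0, 0]
  [0, 5, 1]
  [0, 0, 5]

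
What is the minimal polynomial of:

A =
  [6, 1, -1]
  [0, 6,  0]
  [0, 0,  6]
x^2 - 12*x + 36

The characteristic polynomial is χ_A(x) = (x - 6)^3, so the eigenvalues are known. The minimal polynomial is
  m_A(x) = Π_λ (x − λ)^{k_λ}
where k_λ is the size of the *largest* Jordan block for λ (equivalently, the smallest k with (A − λI)^k v = 0 for every generalised eigenvector v of λ).

  λ = 6: largest Jordan block has size 2, contributing (x − 6)^2

So m_A(x) = (x - 6)^2 = x^2 - 12*x + 36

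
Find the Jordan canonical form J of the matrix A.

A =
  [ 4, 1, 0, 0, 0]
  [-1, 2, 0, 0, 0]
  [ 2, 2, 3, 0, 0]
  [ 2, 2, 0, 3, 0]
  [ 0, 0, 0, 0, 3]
J_2(3) ⊕ J_1(3) ⊕ J_1(3) ⊕ J_1(3)

The characteristic polynomial is
  det(x·I − A) = x^5 - 15*x^4 + 90*x^3 - 270*x^2 + 405*x - 243 = (x - 3)^5

Eigenvalues and multiplicities (the geometric multiplicity of λ is n − rank(A − λI), which equals the number of Jordan blocks for λ):
  λ = 3: algebraic multiplicity = 5, geometric multiplicity = 4

Determining the block sizes for each eigenvalue:
  λ = 3: 4 blocks summing to 5 forces exactly one block of size 2 and the rest size 1 → block sizes [2, 1, 1, 1]

Assembling the blocks gives a Jordan form
J =
  [3, 1, 0, 0, 0]
  [0, 3, 0, 0, 0]
  [0, 0, 3, 0, 0]
  [0, 0, 0, 3, 0]
  [0, 0, 0, 0, 3]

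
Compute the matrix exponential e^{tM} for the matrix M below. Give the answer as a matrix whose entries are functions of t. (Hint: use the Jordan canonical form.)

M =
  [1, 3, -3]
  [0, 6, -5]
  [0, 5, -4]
e^{tM} =
  [exp(t), 3*t*exp(t), -3*t*exp(t)]
  [0, 5*t*exp(t) + exp(t), -5*t*exp(t)]
  [0, 5*t*exp(t), -5*t*exp(t) + exp(t)]

Strategy: write M = P · J · P⁻¹ where J is a Jordan canonical form, so e^{tM} = P · e^{tJ} · P⁻¹, and e^{tJ} can be computed block-by-block.

M has Jordan form
J =
  [1, 1, 0]
  [0, 1, 0]
  [0, 0, 1]
(up to reordering of blocks).

Per-block formulas:
  For a 1×1 block at λ = 1: exp(t · [1]) = [e^(1t)].
  For a 2×2 Jordan block J_2(1): exp(t · J_2(1)) = e^(1t)·(I + t·N), where N is the 2×2 nilpotent shift.

After assembling e^{tJ} and conjugating by P, we get:

e^{tM} =
  [exp(t), 3*t*exp(t), -3*t*exp(t)]
  [0, 5*t*exp(t) + exp(t), -5*t*exp(t)]
  [0, 5*t*exp(t), -5*t*exp(t) + exp(t)]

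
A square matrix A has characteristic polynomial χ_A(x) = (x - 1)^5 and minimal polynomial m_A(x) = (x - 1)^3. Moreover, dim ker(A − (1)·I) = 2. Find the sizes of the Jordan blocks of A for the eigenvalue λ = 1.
Block sizes for λ = 1: [3, 2]

Step 1 — from the characteristic polynomial, algebraic multiplicity of λ = 1 is 5. From dim ker(A − (1)·I) = 2, there are exactly 2 Jordan blocks for λ = 1.
Step 2 — from the minimal polynomial, the factor (x − 1)^3 tells us the largest block for λ = 1 has size 3.
Step 3 — with total size 5, 2 blocks, and largest block 3, the block sizes (in nonincreasing order) are [3, 2].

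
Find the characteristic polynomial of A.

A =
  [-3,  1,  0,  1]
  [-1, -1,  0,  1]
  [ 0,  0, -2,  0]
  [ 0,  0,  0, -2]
x^4 + 8*x^3 + 24*x^2 + 32*x + 16

Expanding det(x·I − A) (e.g. by cofactor expansion or by noting that A is similar to its Jordan form J, which has the same characteristic polynomial as A) gives
  χ_A(x) = x^4 + 8*x^3 + 24*x^2 + 32*x + 16
which factors as (x + 2)^4. The eigenvalues (with algebraic multiplicities) are λ = -2 with multiplicity 4.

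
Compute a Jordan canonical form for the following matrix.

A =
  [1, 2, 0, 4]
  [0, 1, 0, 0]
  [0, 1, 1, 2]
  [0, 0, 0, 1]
J_2(1) ⊕ J_1(1) ⊕ J_1(1)

The characteristic polynomial is
  det(x·I − A) = x^4 - 4*x^3 + 6*x^2 - 4*x + 1 = (x - 1)^4

Eigenvalues and multiplicities (the geometric multiplicity of λ is n − rank(A − λI), which equals the number of Jordan blocks for λ):
  λ = 1: algebraic multiplicity = 4, geometric multiplicity = 3

Determining the block sizes for each eigenvalue:
  λ = 1: 3 blocks summing to 4 forces exactly one block of size 2 and the rest size 1 → block sizes [2, 1, 1]

Assembling the blocks gives a Jordan form
J =
  [1, 1, 0, 0]
  [0, 1, 0, 0]
  [0, 0, 1, 0]
  [0, 0, 0, 1]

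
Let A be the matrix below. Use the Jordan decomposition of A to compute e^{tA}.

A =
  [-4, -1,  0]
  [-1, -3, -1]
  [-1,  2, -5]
e^{tA} =
  [t^2*exp(-4*t)/2 + exp(-4*t), -t^2*exp(-4*t)/2 - t*exp(-4*t), t^2*exp(-4*t)/2]
  [-t*exp(-4*t), t*exp(-4*t) + exp(-4*t), -t*exp(-4*t)]
  [-t^2*exp(-4*t)/2 - t*exp(-4*t), t^2*exp(-4*t)/2 + 2*t*exp(-4*t), -t^2*exp(-4*t)/2 - t*exp(-4*t) + exp(-4*t)]

Strategy: write A = P · J · P⁻¹ where J is a Jordan canonical form, so e^{tA} = P · e^{tJ} · P⁻¹, and e^{tJ} can be computed block-by-block.

A has Jordan form
J =
  [-4,  1,  0]
  [ 0, -4,  1]
  [ 0,  0, -4]
(up to reordering of blocks).

Per-block formulas:
  For a 3×3 Jordan block J_3(-4): exp(t · J_3(-4)) = e^(-4t)·(I + t·N + (t^2/2)·N^2), where N is the 3×3 nilpotent shift.

After assembling e^{tJ} and conjugating by P, we get:

e^{tA} =
  [t^2*exp(-4*t)/2 + exp(-4*t), -t^2*exp(-4*t)/2 - t*exp(-4*t), t^2*exp(-4*t)/2]
  [-t*exp(-4*t), t*exp(-4*t) + exp(-4*t), -t*exp(-4*t)]
  [-t^2*exp(-4*t)/2 - t*exp(-4*t), t^2*exp(-4*t)/2 + 2*t*exp(-4*t), -t^2*exp(-4*t)/2 - t*exp(-4*t) + exp(-4*t)]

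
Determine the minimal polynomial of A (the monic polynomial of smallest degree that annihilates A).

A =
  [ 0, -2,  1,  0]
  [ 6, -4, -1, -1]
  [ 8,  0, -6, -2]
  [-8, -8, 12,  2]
x^2 + 4*x + 4

The characteristic polynomial is χ_A(x) = (x + 2)^4, so the eigenvalues are known. The minimal polynomial is
  m_A(x) = Π_λ (x − λ)^{k_λ}
where k_λ is the size of the *largest* Jordan block for λ (equivalently, the smallest k with (A − λI)^k v = 0 for every generalised eigenvector v of λ).

  λ = -2: largest Jordan block has size 2, contributing (x + 2)^2

So m_A(x) = (x + 2)^2 = x^2 + 4*x + 4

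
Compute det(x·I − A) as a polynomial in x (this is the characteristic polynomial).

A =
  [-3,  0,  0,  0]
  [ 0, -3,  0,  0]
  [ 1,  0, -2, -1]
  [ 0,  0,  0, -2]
x^4 + 10*x^3 + 37*x^2 + 60*x + 36

Expanding det(x·I − A) (e.g. by cofactor expansion or by noting that A is similar to its Jordan form J, which has the same characteristic polynomial as A) gives
  χ_A(x) = x^4 + 10*x^3 + 37*x^2 + 60*x + 36
which factors as (x + 2)^2*(x + 3)^2. The eigenvalues (with algebraic multiplicities) are λ = -3 with multiplicity 2, λ = -2 with multiplicity 2.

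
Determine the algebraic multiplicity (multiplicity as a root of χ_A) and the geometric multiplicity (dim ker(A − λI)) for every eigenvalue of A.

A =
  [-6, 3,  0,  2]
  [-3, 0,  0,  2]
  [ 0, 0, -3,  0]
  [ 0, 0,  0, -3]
λ = -3: alg = 4, geom = 3

Step 1 — factor the characteristic polynomial to read off the algebraic multiplicities:
  χ_A(x) = (x + 3)^4

Step 2 — compute geometric multiplicities via the rank-nullity identity g(λ) = n − rank(A − λI):
  rank(A − (-3)·I) = 1, so dim ker(A − (-3)·I) = n − 1 = 3

Summary:
  λ = -3: algebraic multiplicity = 4, geometric multiplicity = 3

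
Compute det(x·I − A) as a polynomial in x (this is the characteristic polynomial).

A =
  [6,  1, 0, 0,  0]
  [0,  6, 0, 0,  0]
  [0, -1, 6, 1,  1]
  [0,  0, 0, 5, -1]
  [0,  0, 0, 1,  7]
x^5 - 30*x^4 + 360*x^3 - 2160*x^2 + 6480*x - 7776

Expanding det(x·I − A) (e.g. by cofactor expansion or by noting that A is similar to its Jordan form J, which has the same characteristic polynomial as A) gives
  χ_A(x) = x^5 - 30*x^4 + 360*x^3 - 2160*x^2 + 6480*x - 7776
which factors as (x - 6)^5. The eigenvalues (with algebraic multiplicities) are λ = 6 with multiplicity 5.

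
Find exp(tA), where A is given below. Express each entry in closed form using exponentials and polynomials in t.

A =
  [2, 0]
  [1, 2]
e^{tA} =
  [exp(2*t), 0]
  [t*exp(2*t), exp(2*t)]

Strategy: write A = P · J · P⁻¹ where J is a Jordan canonical form, so e^{tA} = P · e^{tJ} · P⁻¹, and e^{tJ} can be computed block-by-block.

A has Jordan form
J =
  [2, 1]
  [0, 2]
(up to reordering of blocks).

Per-block formulas:
  For a 2×2 Jordan block J_2(2): exp(t · J_2(2)) = e^(2t)·(I + t·N), where N is the 2×2 nilpotent shift.

After assembling e^{tJ} and conjugating by P, we get:

e^{tA} =
  [exp(2*t), 0]
  [t*exp(2*t), exp(2*t)]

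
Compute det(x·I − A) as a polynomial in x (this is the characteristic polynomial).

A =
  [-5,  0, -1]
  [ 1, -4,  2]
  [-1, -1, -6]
x^3 + 15*x^2 + 75*x + 125

Expanding det(x·I − A) (e.g. by cofactor expansion or by noting that A is similar to its Jordan form J, which has the same characteristic polynomial as A) gives
  χ_A(x) = x^3 + 15*x^2 + 75*x + 125
which factors as (x + 5)^3. The eigenvalues (with algebraic multiplicities) are λ = -5 with multiplicity 3.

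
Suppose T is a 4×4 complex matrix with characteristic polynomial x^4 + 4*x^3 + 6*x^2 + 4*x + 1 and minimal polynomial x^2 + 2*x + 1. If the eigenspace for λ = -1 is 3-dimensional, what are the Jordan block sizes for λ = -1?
Block sizes for λ = -1: [2, 1, 1]

Step 1 — from the characteristic polynomial, algebraic multiplicity of λ = -1 is 4. From dim ker(T − (-1)·I) = 3, there are exactly 3 Jordan blocks for λ = -1.
Step 2 — from the minimal polynomial, the factor (x + 1)^2 tells us the largest block for λ = -1 has size 2.
Step 3 — with total size 4, 3 blocks, and largest block 2, the block sizes (in nonincreasing order) are [2, 1, 1].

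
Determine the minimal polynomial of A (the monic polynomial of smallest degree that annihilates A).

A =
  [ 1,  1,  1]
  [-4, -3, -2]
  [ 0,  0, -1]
x^2 + 2*x + 1

The characteristic polynomial is χ_A(x) = (x + 1)^3, so the eigenvalues are known. The minimal polynomial is
  m_A(x) = Π_λ (x − λ)^{k_λ}
where k_λ is the size of the *largest* Jordan block for λ (equivalently, the smallest k with (A − λI)^k v = 0 for every generalised eigenvector v of λ).

  λ = -1: largest Jordan block has size 2, contributing (x + 1)^2

So m_A(x) = (x + 1)^2 = x^2 + 2*x + 1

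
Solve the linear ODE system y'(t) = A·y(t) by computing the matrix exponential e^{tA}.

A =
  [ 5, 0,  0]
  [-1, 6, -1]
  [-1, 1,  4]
e^{tA} =
  [exp(5*t), 0, 0]
  [-t*exp(5*t), t*exp(5*t) + exp(5*t), -t*exp(5*t)]
  [-t*exp(5*t), t*exp(5*t), -t*exp(5*t) + exp(5*t)]

Strategy: write A = P · J · P⁻¹ where J is a Jordan canonical form, so e^{tA} = P · e^{tJ} · P⁻¹, and e^{tJ} can be computed block-by-block.

A has Jordan form
J =
  [5, 1, 0]
  [0, 5, 0]
  [0, 0, 5]
(up to reordering of blocks).

Per-block formulas:
  For a 2×2 Jordan block J_2(5): exp(t · J_2(5)) = e^(5t)·(I + t·N), where N is the 2×2 nilpotent shift.
  For a 1×1 block at λ = 5: exp(t · [5]) = [e^(5t)].

After assembling e^{tJ} and conjugating by P, we get:

e^{tA} =
  [exp(5*t), 0, 0]
  [-t*exp(5*t), t*exp(5*t) + exp(5*t), -t*exp(5*t)]
  [-t*exp(5*t), t*exp(5*t), -t*exp(5*t) + exp(5*t)]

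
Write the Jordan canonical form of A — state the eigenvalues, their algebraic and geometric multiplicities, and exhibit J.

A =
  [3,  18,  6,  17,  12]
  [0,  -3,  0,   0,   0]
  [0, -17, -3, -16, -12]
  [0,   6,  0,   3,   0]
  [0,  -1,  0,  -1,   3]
J_2(-3) ⊕ J_2(3) ⊕ J_1(3)

The characteristic polynomial is
  det(x·I − A) = x^5 - 3*x^4 - 18*x^3 + 54*x^2 + 81*x - 243 = (x - 3)^3*(x + 3)^2

Eigenvalues and multiplicities (the geometric multiplicity of λ is n − rank(A − λI), which equals the number of Jordan blocks for λ):
  λ = -3: algebraic multiplicity = 2, geometric multiplicity = 1
  λ = 3: algebraic multiplicity = 3, geometric multiplicity = 2

Determining the block sizes for each eigenvalue:
  λ = -3: one block (gm = 1), so the single block has size am = 2 → block sizes [2]
  λ = 3: 2 blocks summing to 3 forces exactly one block of size 2 and the rest size 1 → block sizes [2, 1]

Assembling the blocks gives a Jordan form
J =
  [-3,  1, 0, 0, 0]
  [ 0, -3, 0, 0, 0]
  [ 0,  0, 3, 1, 0]
  [ 0,  0, 0, 3, 0]
  [ 0,  0, 0, 0, 3]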